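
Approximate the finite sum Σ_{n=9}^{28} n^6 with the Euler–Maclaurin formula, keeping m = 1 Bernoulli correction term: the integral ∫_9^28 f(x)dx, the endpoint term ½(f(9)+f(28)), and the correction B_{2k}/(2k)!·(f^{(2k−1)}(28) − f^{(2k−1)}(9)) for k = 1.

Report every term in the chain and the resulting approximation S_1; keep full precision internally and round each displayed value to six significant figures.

The integral term ∫_9^28 x^6 dx = 1.92688e+09.
Boundary: ½(f(9) + f(28)) = ½(531441 + 4.81890e+08) = 2.41211e+08.
So far: 2.16809e+09.
k=1: B_{2}/(2)! × [f^{(1)}(28) − f^{(1)}(9)] = 1/12 × (1.03262e+08 − 354294) = 8.57566e+06.

S_1 ≈ 2.17666e+09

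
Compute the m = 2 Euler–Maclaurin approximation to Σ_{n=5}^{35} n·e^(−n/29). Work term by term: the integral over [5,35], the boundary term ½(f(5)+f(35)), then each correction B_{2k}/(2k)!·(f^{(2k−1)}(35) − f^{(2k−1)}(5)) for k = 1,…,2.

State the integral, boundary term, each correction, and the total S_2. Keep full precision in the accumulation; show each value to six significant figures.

S_2 ≈ 281.949

Integral: ∫_5^35 x·e^(−x/29) dx = 274.674.
½[f(5) + f(35)] = ½[4.20815 + 10.4693] = 7.33875.
So far: 282.012.
Correction k=1: B_{2}/2! · (f^{(1)}(35) − f^{(1)}(5)) = 1/12 · (-0.0618878 − 0.696522) = -0.0632008.
After k=1: 281.949.
Correction k=2: B_{4}/4! · (f^{(3)}(35) − f^{(3)}(5)) = −1/720 · (0.000637765 − 0.00282971) = 3.04436e-06.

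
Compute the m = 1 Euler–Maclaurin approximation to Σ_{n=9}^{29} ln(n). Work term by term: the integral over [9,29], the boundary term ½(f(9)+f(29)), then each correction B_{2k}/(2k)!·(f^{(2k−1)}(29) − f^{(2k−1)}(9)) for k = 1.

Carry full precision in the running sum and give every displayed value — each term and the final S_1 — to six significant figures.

S_1 ≈ 60.6524

The integral term ∫_9^29 ln(x) dx = 57.8766.
Endpoint term: (f(9) + f(29))/2 = (2.19722 + 3.36730)/2 = 2.78226.
Integral + boundary = 60.6588.
Correction k=1: B_{2}/2! · (f^{(1)}(29) − f^{(1)}(9)) = 1/12 · (0.0344828 − 0.111111) = -0.00638570.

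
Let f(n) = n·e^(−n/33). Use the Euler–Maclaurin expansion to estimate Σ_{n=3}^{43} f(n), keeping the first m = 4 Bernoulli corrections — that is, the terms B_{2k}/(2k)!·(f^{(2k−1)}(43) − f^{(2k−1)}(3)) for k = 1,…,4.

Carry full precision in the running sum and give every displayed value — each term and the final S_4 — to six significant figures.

S_4 ≈ 410.457

∫_3^43 x·e^(−x/33) dx evaluates to 403.322.
Boundary: ½(f(3) + f(43)) = ½(2.73930 + 11.6834) = 7.21136.
Integral + boundary = 410.533.
k=1: B_{2}/(2)! × [f^{(1)}(43) − f^{(1)}(3)] = 1/12 × (-0.0823355 − 0.830092) = -0.0760356.
Running total after k=1: 410.457.
k=2: B_{4}/(4)! × [f^{(3)}(43) − f^{(3)}(3)] = −1/720 × (0.000423397 − 0.00243920) = 2.79973e-06.
Running total after k=2: 410.457.
k=3: B_{6}/(6)! × [f^{(5)}(43) − f^{(5)}(3)] = 1/30240 × (8.47015e-07 − 3.77976e-06) = -9.69822e-11.
Running total after k=3: 410.457.
k=4: B_{8}/(8)! × [f^{(7)}(43) − f^{(7)}(3)] = −1/1209600 × (1.19856e-09 − 4.88490e-09) = 3.04757e-15.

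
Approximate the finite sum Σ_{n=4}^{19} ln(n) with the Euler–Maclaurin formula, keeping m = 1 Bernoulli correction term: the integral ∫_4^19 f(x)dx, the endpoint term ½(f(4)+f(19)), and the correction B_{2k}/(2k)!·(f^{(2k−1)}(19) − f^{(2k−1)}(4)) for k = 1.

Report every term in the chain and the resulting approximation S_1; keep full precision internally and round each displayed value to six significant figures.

∫_4^19 ln(x) dx evaluates to 35.3992.
Boundary: ½(f(4) + f(19)) = ½(1.38629 + 2.94444) = 2.16537.
So far: 37.5645.
Order-1 term: 1/12 · (0.0526316 − 0.250000) = -0.0164474.

S_1 ≈ 37.5481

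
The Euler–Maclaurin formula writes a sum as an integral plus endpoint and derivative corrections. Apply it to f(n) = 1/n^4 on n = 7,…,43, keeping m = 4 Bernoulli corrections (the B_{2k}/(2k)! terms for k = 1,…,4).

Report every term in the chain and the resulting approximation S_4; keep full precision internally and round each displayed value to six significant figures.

∫_7^43 1/x^4 dx evaluates to 0.000967625.
½[f(7) + f(43)] = ½[0.000416493 + 2.92500e-07] = 0.000208393.
Integral + boundary = 0.00117602.
Order-1 term: 1/12 · (-2.72093e-08 − (-0.000237996)) = 1.98307e-05.
Running total after k=1: 0.00119585.
Order-2 term: −1/720 · (-4.41471e-10 − (-0.000145712)) = -2.02377e-07.
Running total after k=2: 0.00119565.
Order-3 term: 1/30240 · (-1.33707e-11 − (-0.000166528)) = 5.50687e-09.
Running total after k=3: 0.00119565.
Order-4 term: −1/1209600 · (-6.50817e-13 − (-0.000305868)) = -2.52867e-10.

S_4 ≈ 0.00119565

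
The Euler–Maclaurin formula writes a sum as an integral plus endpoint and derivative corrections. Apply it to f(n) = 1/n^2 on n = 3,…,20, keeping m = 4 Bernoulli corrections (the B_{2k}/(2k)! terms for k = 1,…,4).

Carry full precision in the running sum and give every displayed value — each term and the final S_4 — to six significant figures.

S_4 ≈ 0.346163

∫_3^20 1/x^2 dx evaluates to 0.283333.
Endpoint term: (f(3) + f(20))/2 = (0.111111 + 0.00250000)/2 = 0.0568056.
So far: 0.340139.
Correction k=1: B_{2}/2! · (f^{(1)}(20) − f^{(1)}(3)) = 1/12 · (-0.000250000 − (-0.0740741)) = 0.00615201.
After k=1: 0.346291.
Correction k=2: B_{4}/4! · (f^{(3)}(20) − f^{(3)}(3)) = −1/720 · (-7.50000e-06 − (-0.0987654)) = -0.000137164.
After k=2: 0.346154.
Correction k=3: B_{6}/6! · (f^{(5)}(20) − f^{(5)}(3)) = 1/30240 · (-5.62500e-07 − (-0.329218)) = 1.08868e-05.
After k=3: 0.346165.
Correction k=4: B_{8}/8! · (f^{(7)}(20) − f^{(7)}(3)) = −1/1209600 · (-7.87500e-08 − (-2.04847)) = -1.69351e-06.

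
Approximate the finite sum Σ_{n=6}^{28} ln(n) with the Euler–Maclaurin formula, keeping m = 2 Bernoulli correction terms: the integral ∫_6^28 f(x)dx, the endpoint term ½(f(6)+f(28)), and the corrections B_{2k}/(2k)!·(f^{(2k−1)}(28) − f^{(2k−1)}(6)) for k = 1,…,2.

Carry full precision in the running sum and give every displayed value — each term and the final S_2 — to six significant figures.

Integral: ∫_6^28 ln(x) dx = 60.5512.
Endpoint term: (f(6) + f(28))/2 = (1.79176 + 3.33220)/2 = 2.56198.
So far: 63.1132.
Correction k=1: B_{2}/2! · (f^{(1)}(28) − f^{(1)}(6)) = 1/12 · (0.0357143 − 0.166667) = -0.0109127.
Partial sum through k=1: 63.1022.
Correction k=2: B_{4}/4! · (f^{(3)}(28) − f^{(3)}(6)) = −1/720 · (9.11079e-05 − 0.00925926) = 1.27335e-05.

S_2 ≈ 63.1023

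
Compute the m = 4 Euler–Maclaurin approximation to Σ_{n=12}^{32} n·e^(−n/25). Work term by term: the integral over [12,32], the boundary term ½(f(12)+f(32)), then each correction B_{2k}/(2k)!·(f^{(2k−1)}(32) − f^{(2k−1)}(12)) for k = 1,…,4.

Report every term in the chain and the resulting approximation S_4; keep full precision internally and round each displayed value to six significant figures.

∫_12^32 x·e^(−x/25) dx evaluates to 176.171.
Endpoint term: (f(12) + f(32))/2 = (7.42540 + 8.89719)/2 = 8.16130.
So far: 184.333.
Order-1 term: 1/12 · (-0.0778504 − 0.321767) = -0.0333015.
Running total after k=1: 184.299.
Order-2 term: −1/720 · (0.000765159 − 0.00249493) = 2.40247e-06.
Running total after k=2: 184.299.
Order-3 term: 1/30240 · (2.64780e-06 − 7.16007e-06) = -1.49215e-10.
Running total after k=3: 184.299.
Order-4 term: −1/1209600 · (6.51417e-09 − 1.65252e-08) = 8.27630e-15.

S_4 ≈ 184.299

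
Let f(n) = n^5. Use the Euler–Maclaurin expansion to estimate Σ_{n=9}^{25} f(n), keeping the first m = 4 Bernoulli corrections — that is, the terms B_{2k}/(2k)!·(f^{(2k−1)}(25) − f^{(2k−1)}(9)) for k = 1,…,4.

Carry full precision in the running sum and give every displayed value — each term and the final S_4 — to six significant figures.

S_4 ≈ 4.56738e+07

∫_9^25 x^5 dx evaluates to 4.06015e+07.
Endpoint term: (f(9) + f(25))/2 = (59049.0 + 9.76562e+06)/2 = 4.91234e+06.
So far: 4.55139e+07.
Correction k=1: B_{2}/2! · (f^{(1)}(25) − f^{(1)}(9)) = 1/12 · (1.95312e+06 − 32805.0) = 160027.
After k=1: 4.56739e+07.
Correction k=2: B_{4}/4! · (f^{(3)}(25) − f^{(3)}(9)) = −1/720 · (37500.0 − 4860.00) = -45.3333.
After k=2: 4.56738e+07.
Correction k=3: B_{6}/6! · (f^{(5)}(25) − f^{(5)}(9)) = 1/30240 · (120.000 − 120.000) = 0.00000.
After k=3: 4.56738e+07.
Correction k=4: B_{8}/8! · (f^{(7)}(25) − f^{(7)}(9)) = −1/1209600 · (0.00000 − 0.00000) = 0.00000.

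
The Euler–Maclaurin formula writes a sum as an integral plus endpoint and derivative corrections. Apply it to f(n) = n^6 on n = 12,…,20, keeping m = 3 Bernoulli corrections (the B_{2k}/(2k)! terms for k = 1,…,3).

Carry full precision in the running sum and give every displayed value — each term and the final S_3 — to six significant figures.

Integral: ∫_12^20 x^6 dx = 1.77738e+08.
½[f(12) + f(20)] = ½[2.98598e+06 + 6.40000e+07] = 3.34930e+07.
Running total after boundary: 2.11231e+08.
k=1: B_{2}/(2)! × [f^{(1)}(20) − f^{(1)}(12)] = 1/12 × (1.92000e+07 − 1.49299e+06) = 1.47558e+06.
Running total after k=1: 2.12707e+08.
k=2: B_{4}/(4)! × [f^{(3)}(20) − f^{(3)}(12)] = −1/720 × (960000 − 207360) = -1045.33.
Running total after k=2: 2.12706e+08.
k=3: B_{6}/(6)! × [f^{(5)}(20) − f^{(5)}(12)] = 1/30240 × (14400.0 − 8640.00) = 0.190476.

S_3 ≈ 2.12706e+08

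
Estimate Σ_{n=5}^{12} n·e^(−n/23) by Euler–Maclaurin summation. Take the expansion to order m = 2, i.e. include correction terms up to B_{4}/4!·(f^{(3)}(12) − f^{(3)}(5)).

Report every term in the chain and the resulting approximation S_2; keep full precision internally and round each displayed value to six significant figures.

The integral term ∫_5^12 x·e^(−x/23) dx = 40.4147.
Endpoint term: (f(5) + f(12))/2 = (4.02308 + 7.12185)/2 = 5.57246.
So far: 45.9871.
k=1: B_{2}/(2)! × [f^{(1)}(12) − f^{(1)}(5)] = 1/12 × (0.283842 − 0.629699) = -0.0288214.
After k=1: 45.9583.
k=2: B_{4}/(4)! × [f^{(3)}(12) − f^{(3)}(5)] = −1/720 × (0.00278037 − 0.00423238) = 2.01668e-06.

S_2 ≈ 45.9583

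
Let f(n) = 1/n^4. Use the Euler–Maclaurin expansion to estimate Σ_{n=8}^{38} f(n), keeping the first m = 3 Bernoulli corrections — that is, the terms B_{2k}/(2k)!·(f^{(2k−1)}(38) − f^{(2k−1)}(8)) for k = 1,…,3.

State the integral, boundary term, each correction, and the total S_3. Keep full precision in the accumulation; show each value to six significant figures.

Integral: ∫_8^38 1/x^4 dx = 0.000644967.
Endpoint term: (f(8) + f(38))/2 = (0.000244141 + 4.79585e-07)/2 = 0.000122310.
Running total after boundary: 0.000767277.
Order-1 term: 1/12 · (-5.04826e-08 − (-0.000122070)) = 1.01683e-05.
After k=1: 0.000777445.
Order-2 term: −1/720 · (-1.04881e-09 − (-5.72205e-05)) = -7.94714e-08.
After k=2: 0.000777366.
Order-3 term: 1/30240 · (-4.06740e-11 − (-5.00679e-05)) = 1.65568e-09.

S_3 ≈ 0.000777368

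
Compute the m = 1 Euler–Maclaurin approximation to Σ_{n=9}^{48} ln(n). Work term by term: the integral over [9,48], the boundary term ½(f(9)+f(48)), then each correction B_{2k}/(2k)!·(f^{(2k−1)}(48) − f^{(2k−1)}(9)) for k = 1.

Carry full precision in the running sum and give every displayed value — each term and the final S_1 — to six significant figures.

S_1 ≈ 130.069

Integral: ∫_9^48 ln(x) dx = 127.043.
Endpoint term: (f(9) + f(48))/2 = (2.19722 + 3.87120)/2 = 3.03421.
So far: 130.077.
k=1: B_{2}/(2)! × [f^{(1)}(48) − f^{(1)}(9)] = 1/12 × (0.0208333 − 0.111111) = -0.00752315.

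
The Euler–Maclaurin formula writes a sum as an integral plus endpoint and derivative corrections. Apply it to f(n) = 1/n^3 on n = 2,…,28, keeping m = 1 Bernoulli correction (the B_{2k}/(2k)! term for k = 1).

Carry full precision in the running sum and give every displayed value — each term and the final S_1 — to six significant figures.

Integral: ∫_2^28 1/x^3 dx = 0.124362.
Endpoint term: (f(2) + f(28))/2 = (0.125000 + 4.55539e-05)/2 = 0.0625228.
So far: 0.186885.
k=1: B_{2}/(2)! × [f^{(1)}(28) − f^{(1)}(2)] = 1/12 × (-4.88078e-06 − (-0.187500)) = 0.0156246.

S_1 ≈ 0.202510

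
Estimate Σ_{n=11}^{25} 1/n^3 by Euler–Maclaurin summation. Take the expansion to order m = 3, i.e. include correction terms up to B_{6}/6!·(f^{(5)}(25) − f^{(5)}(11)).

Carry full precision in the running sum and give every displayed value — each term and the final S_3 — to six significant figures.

Integral: ∫_11^25 1/x^3 dx = 0.00333223.
½[f(11) + f(25)] = ½[0.000751315 + 6.40000e-05] = 0.000407657.
So far: 0.00373989.
k=1: B_{2}/(2)! × [f^{(1)}(25) − f^{(1)}(11)] = 1/12 × (-7.68000e-06 − (-0.000204904)) = 1.64353e-05.
Running total after k=1: 0.00375632.
k=2: B_{4}/(4)! × [f^{(3)}(25) − f^{(3)}(11)] = −1/720 × (-2.45760e-07 − (-3.38684e-05)) = -4.66982e-08.
Running total after k=2: 0.00375628.
k=3: B_{6}/(6)! × [f^{(5)}(25) − f^{(5)}(11)] = 1/30240 × (-1.65151e-08 − (-1.17560e-05)) = 3.88210e-10.

S_3 ≈ 0.00375628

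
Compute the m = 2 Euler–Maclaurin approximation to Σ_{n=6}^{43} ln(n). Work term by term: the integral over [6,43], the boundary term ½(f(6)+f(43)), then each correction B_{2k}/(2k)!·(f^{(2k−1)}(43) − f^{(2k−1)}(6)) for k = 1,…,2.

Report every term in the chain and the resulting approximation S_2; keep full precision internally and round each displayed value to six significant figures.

Integral: ∫_6^43 ln(x) dx = 113.981.
½[f(6) + f(43)] = ½[1.79176 + 3.76120] = 2.77648.
Integral + boundary = 116.758.
Order-1 term: 1/12 · (0.0232558 − 0.166667) = -0.0119509.
After k=1: 116.746.
Order-2 term: −1/720 · (2.51550e-05 − 0.00925926) = 1.28251e-05.

S_2 ≈ 116.746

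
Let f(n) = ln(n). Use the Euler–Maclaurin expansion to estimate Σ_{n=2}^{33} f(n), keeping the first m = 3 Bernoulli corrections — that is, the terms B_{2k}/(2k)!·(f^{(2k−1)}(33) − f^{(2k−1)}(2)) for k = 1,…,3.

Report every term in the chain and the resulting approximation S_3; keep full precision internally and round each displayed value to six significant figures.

Integral: ∫_2^33 ln(x) dx = 82.9985.
½[f(2) + f(33)] = ½[0.693147 + 3.49651] = 2.09483.
Integral + boundary = 85.0933.
Order-1 term: 1/12 · (0.0303030 − 0.500000) = -0.0391414.
Partial sum through k=1: 85.0541.
Order-2 term: −1/720 · (5.56529e-05 − 0.250000) = 0.000347145.
Partial sum through k=2: 85.0545.
Order-3 term: 1/30240 · (6.13256e-07 − 0.750000) = -2.48016e-05.

S_3 ≈ 85.0545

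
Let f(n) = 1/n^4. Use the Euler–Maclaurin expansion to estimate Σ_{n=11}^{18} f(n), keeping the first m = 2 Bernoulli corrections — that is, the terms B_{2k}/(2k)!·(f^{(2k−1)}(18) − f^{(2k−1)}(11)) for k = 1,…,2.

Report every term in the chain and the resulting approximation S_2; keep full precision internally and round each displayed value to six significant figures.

S_2 ≈ 0.000234081

The integral term ∫_11^18 1/x^4 dx = 0.000193282.
Endpoint term: (f(11) + f(18))/2 = (6.83013e-05 + 9.52599e-06)/2 = 3.89137e-05.
Running total after boundary: 0.000232196.
k=1: B_{2}/(2)! × [f^{(1)}(18) − f^{(1)}(11)] = 1/12 × (-2.11689e-06 − (-2.48369e-05)) = 1.89333e-06.
After k=1: 0.000234089.
k=2: B_{4}/(4)! × [f^{(3)}(18) − f^{(3)}(11)] = −1/720 × (-1.96008e-07 − (-6.15790e-06)) = -8.28040e-09.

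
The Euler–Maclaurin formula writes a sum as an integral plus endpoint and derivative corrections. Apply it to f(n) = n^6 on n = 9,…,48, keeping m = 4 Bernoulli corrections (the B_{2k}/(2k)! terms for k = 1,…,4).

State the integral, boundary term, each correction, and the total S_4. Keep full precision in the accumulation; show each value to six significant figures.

∫_9^48 x^6 dx evaluates to 8.38662e+10.
½[f(9) + f(48)] = ½[531441 + 1.22306e+10] = 6.11556e+09.
So far: 8.99818e+10.
Order-1 term: 1/12 · (1.52882e+09 − 354294) = 1.27372e+08.
Running total after k=1: 9.01092e+10.
Order-2 term: −1/720 · (1.32710e+07 − 87480.0) = -18310.5.
Running total after k=2: 9.01091e+10.
Order-3 term: 1/30240 · (34560.0 − 6480.00) = 0.928571.
Running total after k=3: 9.01091e+10.
Order-4 term: −1/1209600 · (0.00000 − 0.00000) = 0.00000.

S_4 ≈ 9.01091e+10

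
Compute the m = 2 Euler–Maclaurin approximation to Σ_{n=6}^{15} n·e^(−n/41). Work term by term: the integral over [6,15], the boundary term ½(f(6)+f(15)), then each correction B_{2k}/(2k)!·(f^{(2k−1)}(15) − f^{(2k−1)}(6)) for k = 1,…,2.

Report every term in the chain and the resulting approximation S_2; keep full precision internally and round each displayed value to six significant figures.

S_2 ≈ 79.9167

Integral: ∫_6^15 x·e^(−x/41) dx = 72.1479.
Endpoint term: (f(6) + f(15))/2 = (5.18318 + 10.4041)/2 = 7.79362.
So far: 79.9415.
k=1: B_{2}/(2)! × [f^{(1)}(15) − f^{(1)}(6)] = 1/12 × (0.439847 − 0.737444) = -0.0247998.
Running total after k=1: 79.9167.
k=2: B_{4}/(4)! × [f^{(3)}(15) − f^{(3)}(6)] = −1/720 × (0.00108689 − 0.00146649) = 5.27227e-07.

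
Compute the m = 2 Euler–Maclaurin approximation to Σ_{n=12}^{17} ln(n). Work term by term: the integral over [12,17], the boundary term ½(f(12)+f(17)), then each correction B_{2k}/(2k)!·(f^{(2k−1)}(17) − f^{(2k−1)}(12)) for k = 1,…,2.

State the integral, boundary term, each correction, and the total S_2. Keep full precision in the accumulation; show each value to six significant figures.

The integral term ∫_12^17 ln(x) dx = 13.3457.
Boundary: ½(f(12) + f(17)) = ½(2.48491 + 2.83321) = 2.65906.
So far: 16.0048.
k=1: B_{2}/(2)! × [f^{(1)}(17) − f^{(1)}(12)] = 1/12 × (0.0588235 − 0.0833333) = -0.00204248.
After k=1: 16.0028.
k=2: B_{4}/(4)! × [f^{(3)}(17) − f^{(3)}(12)] = −1/720 × (0.000407083 − 0.00115741) = 1.04212e-06.

S_2 ≈ 16.0028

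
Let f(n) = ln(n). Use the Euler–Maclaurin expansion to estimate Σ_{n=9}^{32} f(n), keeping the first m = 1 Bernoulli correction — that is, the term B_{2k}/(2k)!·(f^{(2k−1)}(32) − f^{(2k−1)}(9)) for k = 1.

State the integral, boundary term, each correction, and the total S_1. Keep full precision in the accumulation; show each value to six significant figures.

S_1 ≈ 70.9534

∫_9^32 ln(x) dx evaluates to 68.1285.
½[f(9) + f(32)] = ½[2.19722 + 3.46574] = 2.83148.
Integral + boundary = 70.9600.
Order-1 term: 1/12 · (0.0312500 − 0.111111) = -0.00665509.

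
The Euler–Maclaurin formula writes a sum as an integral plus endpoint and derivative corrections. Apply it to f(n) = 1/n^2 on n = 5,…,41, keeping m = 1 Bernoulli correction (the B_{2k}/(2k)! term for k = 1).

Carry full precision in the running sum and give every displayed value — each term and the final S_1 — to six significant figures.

S_1 ≈ 0.197238

Integral: ∫_5^41 1/x^2 dx = 0.175610.
Boundary: ½(f(5) + f(41)) = ½(0.0400000 + 0.000594884) = 0.0202974.
Integral + boundary = 0.195907.
k=1: B_{2}/(2)! × [f^{(1)}(41) − f^{(1)}(5)] = 1/12 × (-2.90187e-05 − (-0.0160000)) = 0.00133092.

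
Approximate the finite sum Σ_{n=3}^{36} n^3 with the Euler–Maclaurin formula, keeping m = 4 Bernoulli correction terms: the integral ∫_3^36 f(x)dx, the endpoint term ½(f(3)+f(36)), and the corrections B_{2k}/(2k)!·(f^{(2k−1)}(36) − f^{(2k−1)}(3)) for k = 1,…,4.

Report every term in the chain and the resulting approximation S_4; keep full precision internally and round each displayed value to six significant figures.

S_4 ≈ 443547

The integral term ∫_3^36 x^3 dx = 419884.
½[f(3) + f(36)] = ½[27.0000 + 46656.0] = 23341.5.
So far: 443225.
Correction k=1: B_{2}/2! · (f^{(1)}(36) − f^{(1)}(3)) = 1/12 · (3888.00 − 27.0000) = 321.750.
After k=1: 443547.
Correction k=2: B_{4}/4! · (f^{(3)}(36) − f^{(3)}(3)) = −1/720 · (6.00000 − 6.00000) = 0.00000.
After k=2: 443547.
Correction k=3: B_{6}/6! · (f^{(5)}(36) − f^{(5)}(3)) = 1/30240 · (0.00000 − 0.00000) = 0.00000.
After k=3: 443547.
Correction k=4: B_{8}/8! · (f^{(7)}(36) − f^{(7)}(3)) = −1/1209600 · (0.00000 − 0.00000) = 0.00000.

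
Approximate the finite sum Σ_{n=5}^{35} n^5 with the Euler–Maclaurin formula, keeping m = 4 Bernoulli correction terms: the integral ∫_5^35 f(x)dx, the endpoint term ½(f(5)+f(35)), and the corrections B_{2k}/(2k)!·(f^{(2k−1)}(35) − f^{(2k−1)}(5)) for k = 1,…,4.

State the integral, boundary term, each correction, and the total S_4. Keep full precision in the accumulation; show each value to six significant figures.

S_4 ≈ 3.33262e+08

Integral: ∫_5^35 x^5 dx = 3.06375e+08.
½[f(5) + f(35)] = ½[3125.00 + 5.25219e+07] = 2.62625e+07.
Integral + boundary = 3.32638e+08.
k=1: B_{2}/(2)! × [f^{(1)}(35) − f^{(1)}(5)] = 1/12 × (7.50312e+06 − 3125.00) = 625000.
Partial sum through k=1: 3.33262e+08.
k=2: B_{4}/(4)! × [f^{(3)}(35) − f^{(3)}(5)] = −1/720 × (73500.0 − 1500.00) = -100.000.
Partial sum through k=2: 3.33262e+08.
k=3: B_{6}/(6)! × [f^{(5)}(35) − f^{(5)}(5)] = 1/30240 × (120.000 − 120.000) = 0.00000.
Partial sum through k=3: 3.33262e+08.
k=4: B_{8}/(8)! × [f^{(7)}(35) − f^{(7)}(5)] = −1/1209600 × (0.00000 − 0.00000) = 0.00000.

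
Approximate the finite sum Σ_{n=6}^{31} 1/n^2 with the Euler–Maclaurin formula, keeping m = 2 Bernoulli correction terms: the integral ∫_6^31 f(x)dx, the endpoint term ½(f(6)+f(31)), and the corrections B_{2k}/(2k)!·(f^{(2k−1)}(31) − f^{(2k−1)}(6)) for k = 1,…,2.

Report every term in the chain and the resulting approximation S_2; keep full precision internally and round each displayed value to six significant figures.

∫_6^31 1/x^2 dx evaluates to 0.134409.
Boundary: ½(f(6) + f(31)) = ½(0.0277778 + 0.00104058) = 0.0144092.
Running total after boundary: 0.148818.
Order-1 term: 1/12 · (-6.71344e-05 − (-0.00925926)) = 0.000766010.
After k=1: 0.149584.
Order-2 term: −1/720 · (-8.38306e-07 − (-0.00308642)) = -4.28553e-06.

S_2 ≈ 0.149580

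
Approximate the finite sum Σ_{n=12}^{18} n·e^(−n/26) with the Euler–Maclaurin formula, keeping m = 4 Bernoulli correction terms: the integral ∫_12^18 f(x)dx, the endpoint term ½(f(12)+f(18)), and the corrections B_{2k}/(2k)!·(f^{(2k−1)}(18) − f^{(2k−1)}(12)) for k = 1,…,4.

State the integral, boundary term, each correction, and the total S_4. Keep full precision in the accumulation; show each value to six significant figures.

S_4 ≈ 58.5392

The integral term ∫_12^18 x·e^(−x/26) dx = 50.2690.
Boundary: ½(f(12) + f(18)) = ½(7.56376 + 9.00756) = 8.28566.
So far: 58.5547.
Correction k=1: B_{2}/2! · (f^{(1)}(18) − f^{(1)}(12)) = 1/12 · (0.153975 − 0.339399) = -0.0154520.
Partial sum through k=1: 58.5392.
Correction k=2: B_{4}/4! · (f^{(3)}(18) − f^{(3)}(12)) = −1/720 · (0.00170831 − 0.00236690) = 9.14716e-07.
Partial sum through k=2: 58.5392.
Correction k=3: B_{6}/6! · (f^{(5)}(18) − f^{(5)}(12)) = 1/30240 · (4.71722e-06 − 6.25996e-06) = -5.10167e-11.
Partial sum through k=3: 58.5392.
Correction k=4: B_{8}/8! · (f^{(7)}(18) − f^{(7)}(12)) = −1/1209600 · (1.02180e-08 − 1.33411e-08) = 2.58195e-15.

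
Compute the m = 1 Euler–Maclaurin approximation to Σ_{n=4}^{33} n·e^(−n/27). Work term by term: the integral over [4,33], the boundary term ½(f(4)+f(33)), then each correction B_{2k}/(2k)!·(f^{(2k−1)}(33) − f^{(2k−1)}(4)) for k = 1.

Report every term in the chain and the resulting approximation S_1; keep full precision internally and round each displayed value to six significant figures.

S_1 ≈ 251.055

The integral term ∫_4^33 x·e^(−x/27) dx = 244.537.
½[f(4) + f(33)] = ½[3.44921 + 9.72097] = 6.58509.
Running total after boundary: 251.122.
Correction k=1: B_{2}/2! · (f^{(1)}(33) − f^{(1)}(4)) = 1/12 · (-0.0654611 − 0.734555) = -0.0666680.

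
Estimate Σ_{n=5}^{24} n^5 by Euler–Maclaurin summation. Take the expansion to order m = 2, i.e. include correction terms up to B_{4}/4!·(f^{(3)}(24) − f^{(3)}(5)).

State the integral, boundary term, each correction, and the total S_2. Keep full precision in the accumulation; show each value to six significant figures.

S_2 ≈ 3.59687e+07

The integral term ∫_5^24 x^5 dx = 3.18479e+07.
½[f(5) + f(24)] = ½[3125.00 + 7.96262e+06] = 3.98287e+06.
Running total after boundary: 3.58308e+07.
k=1: B_{2}/(2)! × [f^{(1)}(24) − f^{(1)}(5)] = 1/12 × (1.65888e+06 − 3125.00) = 137980.
After k=1: 3.59687e+07.
k=2: B_{4}/(4)! × [f^{(3)}(24) − f^{(3)}(5)] = −1/720 × (34560.0 − 1500.00) = -45.9167.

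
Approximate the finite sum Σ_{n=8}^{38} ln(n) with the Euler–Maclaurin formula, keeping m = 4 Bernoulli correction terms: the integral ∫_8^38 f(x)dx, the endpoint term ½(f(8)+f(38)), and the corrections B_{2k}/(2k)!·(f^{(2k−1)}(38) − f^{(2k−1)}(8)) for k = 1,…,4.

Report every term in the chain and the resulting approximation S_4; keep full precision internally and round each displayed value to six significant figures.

S_4 ≈ 94.4430

The integral term ∫_8^38 ln(x) dx = 91.5927.
Endpoint term: (f(8) + f(38))/2 = (2.07944 + 3.63759)/2 = 2.85851.
So far: 94.4513.
Correction k=1: B_{2}/2! · (f^{(1)}(38) − f^{(1)}(8)) = 1/12 · (0.0263158 − 0.125000) = -0.00822368.
After k=1: 94.4430.
Correction k=2: B_{4}/4! · (f^{(3)}(38) − f^{(3)}(8)) = −1/720 · (3.64485e-05 − 0.00390625) = 5.37472e-06.
After k=2: 94.4430.
Correction k=3: B_{6}/6! · (f^{(5)}(38) − f^{(5)}(8)) = 1/30240 · (3.02896e-07 − 0.000732422) = -2.42103e-08.
After k=3: 94.4430.
Correction k=4: B_{8}/8! · (f^{(7)}(38) − f^{(7)}(8)) = −1/1209600 · (6.29285e-09 − 0.000343323) = 2.83826e-10.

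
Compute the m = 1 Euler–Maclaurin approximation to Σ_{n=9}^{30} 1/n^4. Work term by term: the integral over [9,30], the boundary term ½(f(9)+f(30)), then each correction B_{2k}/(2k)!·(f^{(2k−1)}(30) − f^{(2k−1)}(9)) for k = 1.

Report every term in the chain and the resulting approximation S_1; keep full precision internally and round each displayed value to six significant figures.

∫_9^30 1/x^4 dx evaluates to 0.000444902.
½[f(9) + f(30)] = ½[0.000152416 + 1.23457e-06] = 7.68252e-05.
So far: 0.000521727.
Order-1 term: 1/12 · (-1.64609e-07 − (-6.77404e-05)) = 5.63131e-06.

S_1 ≈ 0.000527358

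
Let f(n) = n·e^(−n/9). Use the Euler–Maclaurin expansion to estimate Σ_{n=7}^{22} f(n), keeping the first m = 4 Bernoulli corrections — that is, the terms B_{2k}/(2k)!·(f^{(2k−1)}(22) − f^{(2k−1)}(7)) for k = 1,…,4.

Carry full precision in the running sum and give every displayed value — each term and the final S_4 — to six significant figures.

S_4 ≈ 44.4909

∫_7^22 x·e^(−x/9) dx evaluates to 41.9473.
Endpoint term: (f(7) + f(22))/2 = (3.21598 + 1.90904)/2 = 2.56251.
So far: 44.5098.
Order-1 term: 1/12 · (-0.125341 − 0.102095) = -0.0189529.
Partial sum through k=1: 44.4908.
Order-2 term: −1/720 · (0.000595160 − 0.0126043) = 1.66793e-05.
Partial sum through k=2: 44.4909.
Order-3 term: 1/30240 · (3.37992e-05 − 0.000295656) = -8.65928e-09.
Partial sum through k=3: 44.4909.
Order-4 term: −1/1209600 · (7.43837e-07 − 5.37905e-06) = 3.83202e-12.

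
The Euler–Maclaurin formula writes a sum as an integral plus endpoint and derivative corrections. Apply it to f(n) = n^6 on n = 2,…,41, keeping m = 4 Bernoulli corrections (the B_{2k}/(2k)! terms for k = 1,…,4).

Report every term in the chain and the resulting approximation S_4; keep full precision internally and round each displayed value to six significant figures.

∫_2^41 x^6 dx evaluates to 2.78220e+10.
Endpoint term: (f(2) + f(41))/2 = (64.0000 + 4.75010e+09)/2 = 2.37505e+09.
Running total after boundary: 3.01971e+10.
Correction k=1: B_{2}/2! · (f^{(1)}(41) − f^{(1)}(2)) = 1/12 · (6.95137e+08 − 192.000) = 5.79281e+07.
Partial sum through k=1: 3.02550e+10.
Correction k=2: B_{4}/4! · (f^{(3)}(41) − f^{(3)}(2)) = −1/720 · (8.27052e+06 − 960.000) = -11485.5.
Partial sum through k=2: 3.02550e+10.
Correction k=3: B_{6}/6! · (f^{(5)}(41) − f^{(5)}(2)) = 1/30240 · (29520.0 − 1440.00) = 0.928571.
Partial sum through k=3: 3.02550e+10.
Correction k=4: B_{8}/8! · (f^{(7)}(41) − f^{(7)}(2)) = −1/1209600 · (0.00000 − 0.00000) = 0.00000.

S_4 ≈ 3.02550e+10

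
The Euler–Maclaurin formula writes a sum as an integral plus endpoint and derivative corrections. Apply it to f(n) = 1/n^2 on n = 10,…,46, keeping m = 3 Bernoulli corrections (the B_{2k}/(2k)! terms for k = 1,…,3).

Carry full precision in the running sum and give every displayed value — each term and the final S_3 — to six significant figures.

S_3 ≈ 0.0836618

Integral: ∫_10^46 1/x^2 dx = 0.0782609.
½[f(10) + f(46)] = ½[0.0100000 + 0.000472590] = 0.00523629.
So far: 0.0834972.
k=1: B_{2}/(2)! × [f^{(1)}(46) − f^{(1)}(10)] = 1/12 × (-2.05474e-05 − (-0.00200000)) = 0.000164954.
After k=1: 0.0836621.
k=2: B_{4}/(4)! × [f^{(3)}(46) − f^{(3)}(10)] = −1/720 × (-1.16526e-07 − (-0.000240000)) = -3.33171e-07.
After k=2: 0.0836618.
k=3: B_{6}/(6)! × [f^{(5)}(46) − f^{(5)}(10)] = 1/30240 × (-1.65207e-09 − (-7.20000e-05)) = 2.38090e-09.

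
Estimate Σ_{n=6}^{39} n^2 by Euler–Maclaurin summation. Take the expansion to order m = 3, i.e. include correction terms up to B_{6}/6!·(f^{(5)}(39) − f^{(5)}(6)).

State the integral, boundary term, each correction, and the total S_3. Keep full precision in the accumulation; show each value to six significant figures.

The integral term ∫_6^39 x^2 dx = 19701.0.
Endpoint term: (f(6) + f(39))/2 = (36.0000 + 1521.00)/2 = 778.500.
Running total after boundary: 20479.5.
Order-1 term: 1/12 · (78.0000 − 12.0000) = 5.50000.
Partial sum through k=1: 20485.0.
Order-2 term: −1/720 · (0.00000 − 0.00000) = 0.00000.
Partial sum through k=2: 20485.0.
Order-3 term: 1/30240 · (0.00000 − 0.00000) = 0.00000.

S_3 ≈ 20485.0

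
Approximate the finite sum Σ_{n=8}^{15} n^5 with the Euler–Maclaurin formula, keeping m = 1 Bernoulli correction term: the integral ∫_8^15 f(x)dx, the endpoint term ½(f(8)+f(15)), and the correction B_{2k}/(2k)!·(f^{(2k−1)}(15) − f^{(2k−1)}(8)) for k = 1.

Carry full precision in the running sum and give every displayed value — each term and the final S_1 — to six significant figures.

The integral term ∫_8^15 x^5 dx = 1.85475e+06.
½[f(8) + f(15)] = ½[32768.0 + 759375] = 396072.
Integral + boundary = 2.25082e+06.
k=1: B_{2}/(2)! × [f^{(1)}(15) − f^{(1)}(8)] = 1/12 × (253125 − 20480.0) = 19387.1.

S_1 ≈ 2.27021e+06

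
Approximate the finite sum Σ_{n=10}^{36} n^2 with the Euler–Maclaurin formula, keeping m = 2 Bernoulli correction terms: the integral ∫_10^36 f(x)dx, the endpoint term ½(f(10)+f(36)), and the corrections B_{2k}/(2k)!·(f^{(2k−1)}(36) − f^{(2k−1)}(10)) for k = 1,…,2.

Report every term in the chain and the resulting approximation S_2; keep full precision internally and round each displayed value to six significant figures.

∫_10^36 x^2 dx evaluates to 15218.7.
Endpoint term: (f(10) + f(36))/2 = (100.000 + 1296.00)/2 = 698.000.
Running total after boundary: 15916.7.
Correction k=1: B_{2}/2! · (f^{(1)}(36) − f^{(1)}(10)) = 1/12 · (72.0000 − 20.0000) = 4.33333.
After k=1: 15921.0.
Correction k=2: B_{4}/4! · (f^{(3)}(36) − f^{(3)}(10)) = −1/720 · (0.00000 − 0.00000) = 0.00000.

S_2 ≈ 15921.0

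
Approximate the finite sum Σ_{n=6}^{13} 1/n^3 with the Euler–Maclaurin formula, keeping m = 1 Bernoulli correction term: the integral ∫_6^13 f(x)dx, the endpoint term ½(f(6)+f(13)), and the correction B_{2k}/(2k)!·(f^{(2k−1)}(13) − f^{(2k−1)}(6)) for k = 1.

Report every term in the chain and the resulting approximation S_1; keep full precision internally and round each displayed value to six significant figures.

The integral term ∫_6^13 1/x^3 dx = 0.0109303.
Endpoint term: (f(6) + f(13))/2 = (0.00462963 + 0.000455166)/2 = 0.00254240.
Integral + boundary = 0.0134727.
k=1: B_{2}/(2)! × [f^{(1)}(13) − f^{(1)}(6)] = 1/12 × (-0.000105038 − (-0.00231481)) = 0.000184148.

S_1 ≈ 0.0136569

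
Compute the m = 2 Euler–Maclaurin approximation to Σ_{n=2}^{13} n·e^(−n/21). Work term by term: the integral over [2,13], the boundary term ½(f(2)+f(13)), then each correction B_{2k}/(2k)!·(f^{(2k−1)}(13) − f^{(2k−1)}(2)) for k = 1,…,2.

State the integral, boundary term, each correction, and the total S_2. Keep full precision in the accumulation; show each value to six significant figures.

∫_2^13 x·e^(−x/21) dx evaluates to 54.6643.
Boundary: ½(f(2) + f(13)) = ½(1.81831 + 6.99994) = 4.40913.
Integral + boundary = 59.0734.
k=1: B_{2}/(2)! × [f^{(1)}(13) − f^{(1)}(2)] = 1/12 × (0.205126 − 0.822570) = -0.0514536.
After k=1: 59.0219.
k=2: B_{4}/(4)! × [f^{(3)}(13) − f^{(3)}(2)] = −1/720 × (0.00290712 − 0.00598840) = 4.27955e-06.

S_2 ≈ 59.0219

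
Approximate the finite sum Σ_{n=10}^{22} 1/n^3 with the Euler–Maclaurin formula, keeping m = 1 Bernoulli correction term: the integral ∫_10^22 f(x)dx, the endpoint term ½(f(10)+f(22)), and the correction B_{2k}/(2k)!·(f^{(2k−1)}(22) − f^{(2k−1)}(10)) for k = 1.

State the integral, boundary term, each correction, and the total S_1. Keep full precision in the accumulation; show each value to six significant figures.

S_1 ≈ 0.00453783

∫_10^22 1/x^3 dx evaluates to 0.00396694.
Boundary: ½(f(10) + f(22)) = ½(0.00100000 + 9.39144e-05) = 0.000546957.
So far: 0.00451390.
Correction k=1: B_{2}/2! · (f^{(1)}(22) − f^{(1)}(10)) = 1/12 · (-1.28065e-05 − (-0.000300000)) = 2.39328e-05.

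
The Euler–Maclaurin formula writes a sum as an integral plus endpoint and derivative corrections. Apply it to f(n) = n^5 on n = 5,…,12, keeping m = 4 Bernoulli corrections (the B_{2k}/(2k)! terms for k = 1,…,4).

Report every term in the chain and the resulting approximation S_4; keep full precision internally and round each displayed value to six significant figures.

S_4 ≈ 629408

The integral term ∫_5^12 x^5 dx = 495060.
Endpoint term: (f(5) + f(12))/2 = (3125.00 + 248832)/2 = 125978.
So far: 621038.
Order-1 term: 1/12 · (103680 − 3125.00) = 8379.58.
Partial sum through k=1: 629418.
Order-2 term: −1/720 · (8640.00 − 1500.00) = -9.91667.
Partial sum through k=2: 629408.
Order-3 term: 1/30240 · (120.000 − 120.000) = 0.00000.
Partial sum through k=3: 629408.
Order-4 term: −1/1209600 · (0.00000 − 0.00000) = 0.00000.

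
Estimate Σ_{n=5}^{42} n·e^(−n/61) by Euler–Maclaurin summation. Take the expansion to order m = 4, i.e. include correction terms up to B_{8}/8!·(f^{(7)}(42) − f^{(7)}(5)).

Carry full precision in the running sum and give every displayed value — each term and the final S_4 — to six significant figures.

S_4 ≈ 565.901

The integral term ∫_5^42 x·e^(−x/61) dx = 553.107.
Endpoint term: (f(5) + f(42))/2 = (4.60651 + 21.0973)/2 = 12.8519.
Running total after boundary: 565.959.
Order-1 term: 1/12 · (0.156459 − 0.845786) = -0.0574439.
Partial sum through k=1: 565.901.
Order-2 term: −1/720 · (0.000312038 − 0.000722491) = 5.70074e-07.
Partial sum through k=2: 565.901.
Order-3 term: 1/30240 · (1.56417e-07 − 3.27246e-07) = -5.64910e-12.
Partial sum through k=3: 565.901.
Order-4 term: −1/1209600 · (6.15360e-11 − 1.23710e-10) = 5.14007e-17.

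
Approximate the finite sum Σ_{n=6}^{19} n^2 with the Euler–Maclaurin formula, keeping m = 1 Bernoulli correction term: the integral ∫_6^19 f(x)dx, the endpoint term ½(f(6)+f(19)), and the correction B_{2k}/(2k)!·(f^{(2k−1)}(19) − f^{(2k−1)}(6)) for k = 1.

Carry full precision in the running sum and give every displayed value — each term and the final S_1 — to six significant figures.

The integral term ∫_6^19 x^2 dx = 2214.33.
Boundary: ½(f(6) + f(19)) = ½(36.0000 + 361.000) = 198.500.
Running total after boundary: 2412.83.
Correction k=1: B_{2}/2! · (f^{(1)}(19) − f^{(1)}(6)) = 1/12 · (38.0000 − 12.0000) = 2.16667.

S_1 ≈ 2415.00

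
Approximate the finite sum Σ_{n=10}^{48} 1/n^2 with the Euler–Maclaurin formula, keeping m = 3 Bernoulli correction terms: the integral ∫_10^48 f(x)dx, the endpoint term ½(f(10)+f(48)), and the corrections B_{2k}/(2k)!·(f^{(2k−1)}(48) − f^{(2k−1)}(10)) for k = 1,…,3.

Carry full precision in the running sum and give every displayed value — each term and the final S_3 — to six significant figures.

The integral term ∫_10^48 1/x^2 dx = 0.0791667.
Endpoint term: (f(10) + f(48))/2 = (0.0100000 + 0.000434028)/2 = 0.00521701.
So far: 0.0843837.
Correction k=1: B_{2}/2! · (f^{(1)}(48) − f^{(1)}(10)) = 1/12 · (-1.80845e-05 − (-0.00200000)) = 0.000165160.
After k=1: 0.0845488.
Correction k=2: B_{4}/4! · (f^{(3)}(48) − f^{(3)}(10)) = −1/720 · (-9.41901e-08 − (-0.000240000)) = -3.33203e-07.
After k=2: 0.0845485.
Correction k=3: B_{6}/6! · (f^{(5)}(48) − f^{(5)}(10)) = 1/30240 · (-1.22643e-09 − (-7.20000e-05)) = 2.38091e-09.

S_3 ≈ 0.0845485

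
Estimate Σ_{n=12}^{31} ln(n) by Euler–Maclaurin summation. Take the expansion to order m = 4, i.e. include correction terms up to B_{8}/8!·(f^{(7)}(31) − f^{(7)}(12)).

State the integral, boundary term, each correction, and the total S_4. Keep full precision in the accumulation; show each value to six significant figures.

S_4 ≈ 60.5899

∫_12^31 ln(x) dx evaluates to 57.6347.
½[f(12) + f(31)] = ½[2.48491 + 3.43399] = 2.95945.
Integral + boundary = 60.5942.
Correction k=1: B_{2}/2! · (f^{(1)}(31) − f^{(1)}(12)) = 1/12 · (0.0322581 − 0.0833333) = -0.00425627.
Running total after k=1: 60.5899.
Correction k=2: B_{4}/4! · (f^{(3)}(31) − f^{(3)}(12)) = −1/720 · (6.71344e-05 − 0.00115741) = 1.51427e-06.
Running total after k=2: 60.5899.
Correction k=3: B_{6}/6! · (f^{(5)}(31) − f^{(5)}(12)) = 1/30240 · (8.38306e-07 − 9.64506e-05) = -3.16178e-09.
Running total after k=3: 60.5899.
Correction k=4: B_{8}/8! · (f^{(7)}(31) − f^{(7)}(12)) = −1/1209600 · (2.61698e-08 − 2.00939e-05) = 1.65904e-11.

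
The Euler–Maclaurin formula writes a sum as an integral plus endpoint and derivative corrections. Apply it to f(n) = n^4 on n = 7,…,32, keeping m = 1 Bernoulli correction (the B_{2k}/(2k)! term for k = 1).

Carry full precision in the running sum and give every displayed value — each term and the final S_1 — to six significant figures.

S_1 ≈ 7.24382e+06

The integral term ∫_7^32 x^4 dx = 6.70752e+06.
Boundary: ½(f(7) + f(32)) = ½(2401.00 + 1.04858e+06) = 525488.
Integral + boundary = 7.23301e+06.
Order-1 term: 1/12 · (131072 − 1372.00) = 10808.3.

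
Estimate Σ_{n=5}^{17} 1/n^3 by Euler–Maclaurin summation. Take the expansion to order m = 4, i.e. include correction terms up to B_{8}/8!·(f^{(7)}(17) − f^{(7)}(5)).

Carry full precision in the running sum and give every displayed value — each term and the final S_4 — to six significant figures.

Integral: ∫_5^17 1/x^3 dx = 0.0182699.
Boundary: ½(f(5) + f(17)) = ½(0.00800000 + 0.000203542) = 0.00410177.
Running total after boundary: 0.0223717.
Correction k=1: B_{2}/2! · (f^{(1)}(17) − f^{(1)}(5)) = 1/12 · (-3.59191e-05 − (-0.00480000)) = 0.000397007.
Partial sum through k=1: 0.0227687.
Correction k=2: B_{4}/4! · (f^{(3)}(17) − f^{(3)}(5)) = −1/720 · (-2.48575e-06 − (-0.00384000)) = -5.32988e-06.
Partial sum through k=2: 0.0227633.
Correction k=3: B_{6}/6! · (f^{(5)}(17) − f^{(5)}(5)) = 1/30240 · (-3.61251e-07 − (-0.00645120)) = 2.13321e-07.
Partial sum through k=3: 0.0227636.
Correction k=4: B_{8}/8! · (f^{(7)}(17) − f^{(7)}(5)) = −1/1209600 · (-9.00003e-08 − (-0.0185795)) = -1.53599e-08.

S_4 ≈ 0.0227635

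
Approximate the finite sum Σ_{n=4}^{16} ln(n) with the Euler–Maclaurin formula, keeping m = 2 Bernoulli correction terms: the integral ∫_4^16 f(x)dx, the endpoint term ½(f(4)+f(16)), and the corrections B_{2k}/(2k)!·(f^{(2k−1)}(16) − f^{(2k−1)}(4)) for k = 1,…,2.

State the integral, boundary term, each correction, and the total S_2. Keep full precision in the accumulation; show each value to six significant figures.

S_2 ≈ 28.8801

∫_4^16 ln(x) dx evaluates to 26.8162.
Boundary: ½(f(4) + f(16)) = ½(1.38629 + 2.77259) = 2.07944.
Running total after boundary: 28.8957.
Order-1 term: 1/12 · (0.0625000 − 0.250000) = -0.0156250.
Partial sum through k=1: 28.8801.
Order-2 term: −1/720 · (0.000488281 − 0.0312500) = 4.27246e-05.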